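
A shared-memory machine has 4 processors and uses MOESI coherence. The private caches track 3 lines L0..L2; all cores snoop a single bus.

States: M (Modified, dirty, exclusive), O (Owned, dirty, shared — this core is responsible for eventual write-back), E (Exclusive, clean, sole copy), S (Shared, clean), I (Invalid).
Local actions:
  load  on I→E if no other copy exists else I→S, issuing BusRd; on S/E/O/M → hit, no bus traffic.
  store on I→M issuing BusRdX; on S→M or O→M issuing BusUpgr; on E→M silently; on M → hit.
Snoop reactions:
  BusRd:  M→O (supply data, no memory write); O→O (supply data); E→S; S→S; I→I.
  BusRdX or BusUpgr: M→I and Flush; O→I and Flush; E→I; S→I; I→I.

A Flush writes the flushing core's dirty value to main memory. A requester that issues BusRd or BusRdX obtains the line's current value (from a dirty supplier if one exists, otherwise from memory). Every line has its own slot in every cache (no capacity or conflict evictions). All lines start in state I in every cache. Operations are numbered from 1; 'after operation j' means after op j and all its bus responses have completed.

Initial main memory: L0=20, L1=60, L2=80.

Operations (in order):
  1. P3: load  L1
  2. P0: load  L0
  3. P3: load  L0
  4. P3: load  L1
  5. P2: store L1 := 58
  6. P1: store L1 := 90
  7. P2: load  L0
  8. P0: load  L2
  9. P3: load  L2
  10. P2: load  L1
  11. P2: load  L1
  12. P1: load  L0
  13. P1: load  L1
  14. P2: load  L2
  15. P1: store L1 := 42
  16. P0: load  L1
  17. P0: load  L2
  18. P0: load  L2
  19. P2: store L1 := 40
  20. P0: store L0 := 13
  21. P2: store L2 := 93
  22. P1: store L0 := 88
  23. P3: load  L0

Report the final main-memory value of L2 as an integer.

[1] P3: load  L1 | P0:I, P1:I, P2:I, P3:E(60) | bus: BusRd
[2] P0: load  L0 | P0:E(20), P1:I, P2:I, P3:I | bus: BusRd
[3] P3: load  L0 | P0:S(20), P1:I, P2:I, P3:S(20) | bus: BusRd
[4] P3: load  L1 | P0:I, P1:I, P2:I, P3:E(60) | bus: none
[5] P2: store L1 := 58 | P0:I, P1:I, P2:M(58), P3:I | bus: BusRdX
[6] P1: store L1 := 90 | P0:I, P1:M(90), P2:I, P3:I | bus: BusRdX,Flush
[7] P2: load  L0 | P0:S(20), P1:I, P2:S(20), P3:S(20) | bus: BusRd
[8] P0: load  L2 | P0:E(80), P1:I, P2:I, P3:I | bus: BusRd
[9] P3: load  L2 | P0:S(80), P1:I, P2:I, P3:S(80) | bus: BusRd
[10] P2: load  L1 | P0:I, P1:O(90), P2:S(90), P3:I | bus: BusRd
[11] P2: load  L1 | P0:I, P1:O(90), P2:S(90), P3:I | bus: none
[12] P1: load  L0 | P0:S(20), P1:S(20), P2:S(20), P3:S(20) | bus: BusRd
[13] P1: load  L1 | P0:I, P1:O(90), P2:S(90), P3:I | bus: none
[14] P2: load  L2 | P0:S(80), P1:I, P2:S(80), P3:S(80) | bus: BusRd
[15] P1: store L1 := 42 | P0:I, P1:M(42), P2:I, P3:I | bus: BusUpgr
[16] P0: load  L1 | P0:S(42), P1:O(42), P2:I, P3:I | bus: BusRd
[17] P0: load  L2 | P0:S(80), P1:I, P2:S(80), P3:S(80) | bus: none
[18] P0: load  L2 | P0:S(80), P1:I, P2:S(80), P3:S(80) | bus: none
[19] P2: store L1 := 40 | P0:I, P1:I, P2:M(40), P3:I | bus: BusRdX,Flush
[20] P0: store L0 := 13 | P0:M(13), P1:I, P2:I, P3:I | bus: BusUpgr
[21] P2: store L2 := 93 | P0:I, P1:I, P2:M(93), P3:I | bus: BusUpgr
[22] P1: store L0 := 88 | P0:I, P1:M(88), P2:I, P3:I | bus: BusRdX,Flush
[23] P3: load  L0 | P0:I, P1:O(88), P2:I, P3:S(88) | bus: BusRd

memory[L2] = 80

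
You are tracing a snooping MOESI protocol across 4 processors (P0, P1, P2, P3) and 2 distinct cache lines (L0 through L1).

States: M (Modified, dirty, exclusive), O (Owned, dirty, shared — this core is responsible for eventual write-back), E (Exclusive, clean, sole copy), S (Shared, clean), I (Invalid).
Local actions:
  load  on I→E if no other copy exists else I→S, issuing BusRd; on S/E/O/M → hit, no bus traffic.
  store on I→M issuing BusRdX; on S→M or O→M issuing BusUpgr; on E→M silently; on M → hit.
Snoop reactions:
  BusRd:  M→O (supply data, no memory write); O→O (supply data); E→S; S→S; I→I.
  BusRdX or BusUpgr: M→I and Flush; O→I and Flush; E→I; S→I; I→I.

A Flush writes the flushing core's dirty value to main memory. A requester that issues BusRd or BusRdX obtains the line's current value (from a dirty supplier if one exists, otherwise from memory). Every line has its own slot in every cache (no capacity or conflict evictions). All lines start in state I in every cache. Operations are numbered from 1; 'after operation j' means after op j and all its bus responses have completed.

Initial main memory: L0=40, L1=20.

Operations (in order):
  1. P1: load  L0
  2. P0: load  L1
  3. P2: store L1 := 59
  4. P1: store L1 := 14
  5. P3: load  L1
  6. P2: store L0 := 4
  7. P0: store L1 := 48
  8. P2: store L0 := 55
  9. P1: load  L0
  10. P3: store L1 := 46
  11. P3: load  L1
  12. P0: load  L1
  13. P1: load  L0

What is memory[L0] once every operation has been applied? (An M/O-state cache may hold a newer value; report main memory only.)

memory[L0] = 40

step 1: P1: load  L0  ⟶  IEII  (L0)  txn=BusRd  M[L0]=40
step 2: P0: load  L1  ⟶  EIII  (L1)  txn=BusRd  M[L1]=20
step 3: P2: store L1 := 59  ⟶  IIMI  (L1)  txn=BusRdX  M[L1]=20
step 4: P1: store L1 := 14  ⟶  IMII  (L1)  txn=BusRdX+Flush  M[L1]=59
step 5: P3: load  L1  ⟶  IOIS  (L1)  txn=BusRd  M[L1]=59
step 6: P2: store L0 := 4  ⟶  IIMI  (L0)  txn=BusRdX  M[L0]=40
step 7: P0: store L1 := 48  ⟶  MIII  (L1)  txn=BusRdX+Flush  M[L1]=14
step 8: P2: store L0 := 55  ⟶  IIMI  (L0)  txn=∅  M[L0]=40
step 9: P1: load  L0  ⟶  ISOI  (L0)  txn=BusRd  M[L0]=40
step 10: P3: store L1 := 46  ⟶  IIIM  (L1)  txn=BusRdX+Flush  M[L1]=48
step 11: P3: load  L1  ⟶  IIIM  (L1)  txn=∅  M[L1]=48
step 12: P0: load  L1  ⟶  SIIO  (L1)  txn=BusRd  M[L1]=48
step 13: P1: load  L0  ⟶  ISOI  (L0)  txn=∅  M[L0]=40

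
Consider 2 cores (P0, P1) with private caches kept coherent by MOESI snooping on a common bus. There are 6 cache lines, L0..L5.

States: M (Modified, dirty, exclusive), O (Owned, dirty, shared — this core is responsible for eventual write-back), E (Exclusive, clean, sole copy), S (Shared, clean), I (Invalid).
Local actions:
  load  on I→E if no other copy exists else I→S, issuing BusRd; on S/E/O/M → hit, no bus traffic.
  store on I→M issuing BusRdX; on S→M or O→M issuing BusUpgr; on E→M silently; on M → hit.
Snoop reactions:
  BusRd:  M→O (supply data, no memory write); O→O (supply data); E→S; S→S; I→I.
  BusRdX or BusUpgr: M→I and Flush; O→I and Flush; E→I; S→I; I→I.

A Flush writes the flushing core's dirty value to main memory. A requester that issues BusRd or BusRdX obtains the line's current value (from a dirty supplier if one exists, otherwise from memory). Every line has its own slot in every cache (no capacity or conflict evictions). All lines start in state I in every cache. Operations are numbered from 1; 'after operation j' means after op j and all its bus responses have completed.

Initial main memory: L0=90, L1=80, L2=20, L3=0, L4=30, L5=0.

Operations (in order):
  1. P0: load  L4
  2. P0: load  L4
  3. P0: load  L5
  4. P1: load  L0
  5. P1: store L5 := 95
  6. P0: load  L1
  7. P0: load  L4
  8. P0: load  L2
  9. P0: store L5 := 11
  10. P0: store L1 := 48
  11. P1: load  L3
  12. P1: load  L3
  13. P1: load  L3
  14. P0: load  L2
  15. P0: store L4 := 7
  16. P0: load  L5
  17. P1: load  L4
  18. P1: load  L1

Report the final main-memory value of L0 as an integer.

step 1: P0: load  L4  ⟶  EI  (L4)  txn=BusRd  M[L4]=30
step 2: P0: load  L4  ⟶  EI  (L4)  txn=∅  M[L4]=30
step 3: P0: load  L5  ⟶  EI  (L5)  txn=BusRd  M[L5]=0
step 4: P1: load  L0  ⟶  IE  (L0)  txn=BusRd  M[L0]=90
step 5: P1: store L5 := 95  ⟶  IM  (L5)  txn=BusRdX  M[L5]=0
step 6: P0: load  L1  ⟶  EI  (L1)  txn=BusRd  M[L1]=80
step 7: P0: load  L4  ⟶  EI  (L4)  txn=∅  M[L4]=30
step 8: P0: load  L2  ⟶  EI  (L2)  txn=BusRd  M[L2]=20
step 9: P0: store L5 := 11  ⟶  MI  (L5)  txn=BusRdX+Flush  M[L5]=95
step 10: P0: store L1 := 48  ⟶  MI  (L1)  txn=∅  M[L1]=80
step 11: P1: load  L3  ⟶  IE  (L3)  txn=BusRd  M[L3]=0
step 12: P1: load  L3  ⟶  IE  (L3)  txn=∅  M[L3]=0
step 13: P1: load  L3  ⟶  IE  (L3)  txn=∅  M[L3]=0
step 14: P0: load  L2  ⟶  EI  (L2)  txn=∅  M[L2]=20
step 15: P0: store L4 := 7  ⟶  MI  (L4)  txn=∅  M[L4]=30
step 16: P0: load  L5  ⟶  MI  (L5)  txn=∅  M[L5]=95
step 17: P1: load  L4  ⟶  OS  (L4)  txn=BusRd  M[L4]=30
step 18: P1: load  L1  ⟶  OS  (L1)  txn=BusRd  M[L1]=80

memory[L0] = 90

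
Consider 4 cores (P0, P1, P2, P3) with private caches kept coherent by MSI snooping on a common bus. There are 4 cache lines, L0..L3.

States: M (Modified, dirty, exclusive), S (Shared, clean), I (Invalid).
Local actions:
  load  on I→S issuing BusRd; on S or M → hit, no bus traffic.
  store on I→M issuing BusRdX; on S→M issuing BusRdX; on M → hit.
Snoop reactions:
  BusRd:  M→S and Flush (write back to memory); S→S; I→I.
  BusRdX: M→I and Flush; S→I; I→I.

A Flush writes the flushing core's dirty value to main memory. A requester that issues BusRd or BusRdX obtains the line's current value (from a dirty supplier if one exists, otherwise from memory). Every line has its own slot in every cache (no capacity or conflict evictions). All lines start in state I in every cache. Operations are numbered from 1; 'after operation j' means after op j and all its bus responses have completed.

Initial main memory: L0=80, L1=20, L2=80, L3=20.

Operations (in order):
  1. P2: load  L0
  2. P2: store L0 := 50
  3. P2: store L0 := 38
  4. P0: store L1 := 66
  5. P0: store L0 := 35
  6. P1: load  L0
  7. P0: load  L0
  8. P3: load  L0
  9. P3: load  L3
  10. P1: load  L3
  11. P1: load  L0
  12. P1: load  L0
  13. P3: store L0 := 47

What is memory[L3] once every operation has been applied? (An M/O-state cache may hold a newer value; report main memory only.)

memory[L3] = 20

step 1: P2: load  L0  ⟶  IISI  (L0)  txn=BusRd  M[L0]=80
step 2: P2: store L0 := 50  ⟶  IIMI  (L0)  txn=BusRdX  M[L0]=80
step 3: P2: store L0 := 38  ⟶  IIMI  (L0)  txn=∅  M[L0]=80
step 4: P0: store L1 := 66  ⟶  MIII  (L1)  txn=BusRdX  M[L1]=20
step 5: P0: store L0 := 35  ⟶  MIII  (L0)  txn=BusRdX+Flush  M[L0]=38
step 6: P1: load  L0  ⟶  SSII  (L0)  txn=BusRd+Flush  M[L0]=35
step 7: P0: load  L0  ⟶  SSII  (L0)  txn=∅  M[L0]=35
step 8: P3: load  L0  ⟶  SSIS  (L0)  txn=BusRd  M[L0]=35
step 9: P3: load  L3  ⟶  IIIS  (L3)  txn=BusRd  M[L3]=20
step 10: P1: load  L3  ⟶  ISIS  (L3)  txn=BusRd  M[L3]=20
step 11: P1: load  L0  ⟶  SSIS  (L0)  txn=∅  M[L0]=35
step 12: P1: load  L0  ⟶  SSIS  (L0)  txn=∅  M[L0]=35
step 13: P3: store L0 := 47  ⟶  IIIM  (L0)  txn=BusRdX  M[L0]=35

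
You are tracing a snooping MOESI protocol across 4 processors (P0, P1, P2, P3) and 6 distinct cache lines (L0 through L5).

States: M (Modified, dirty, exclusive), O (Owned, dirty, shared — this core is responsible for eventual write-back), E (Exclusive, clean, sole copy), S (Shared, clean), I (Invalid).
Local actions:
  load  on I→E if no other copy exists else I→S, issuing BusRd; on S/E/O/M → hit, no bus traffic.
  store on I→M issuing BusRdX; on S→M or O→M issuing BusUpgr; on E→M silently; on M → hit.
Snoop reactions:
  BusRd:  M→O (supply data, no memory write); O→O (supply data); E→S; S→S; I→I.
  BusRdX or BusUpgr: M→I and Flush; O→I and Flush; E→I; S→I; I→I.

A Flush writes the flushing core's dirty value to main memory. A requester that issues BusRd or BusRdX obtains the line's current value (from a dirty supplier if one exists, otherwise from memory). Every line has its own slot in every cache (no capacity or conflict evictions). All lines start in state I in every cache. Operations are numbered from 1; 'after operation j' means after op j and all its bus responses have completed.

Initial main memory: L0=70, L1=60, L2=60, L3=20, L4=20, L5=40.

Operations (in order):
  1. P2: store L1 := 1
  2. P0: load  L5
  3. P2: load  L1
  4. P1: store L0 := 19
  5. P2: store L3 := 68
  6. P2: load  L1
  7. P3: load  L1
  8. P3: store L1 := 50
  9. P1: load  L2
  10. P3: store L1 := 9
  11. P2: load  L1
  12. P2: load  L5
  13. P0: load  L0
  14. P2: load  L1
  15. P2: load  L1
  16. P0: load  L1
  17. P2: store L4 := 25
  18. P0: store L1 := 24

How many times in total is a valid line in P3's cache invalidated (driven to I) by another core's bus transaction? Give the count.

[1] P2: store L1 := 1 | P0:I, P1:I, P2:M(1), P3:I | bus: BusRdX
[2] P0: load  L5 | P0:E(40), P1:I, P2:I, P3:I | bus: BusRd
[3] P2: load  L1 | P0:I, P1:I, P2:M(1), P3:I | bus: none
[4] P1: store L0 := 19 | P0:I, P1:M(19), P2:I, P3:I | bus: BusRdX
[5] P2: store L3 := 68 | P0:I, P1:I, P2:M(68), P3:I | bus: BusRdX
[6] P2: load  L1 | P0:I, P1:I, P2:M(1), P3:I | bus: none
[7] P3: load  L1 | P0:I, P1:I, P2:O(1), P3:S(1) | bus: BusRd
[8] P3: store L1 := 50 | P0:I, P1:I, P2:I, P3:M(50) | bus: BusUpgr,Flush
[9] P1: load  L2 | P0:I, P1:E(60), P2:I, P3:I | bus: BusRd
[10] P3: store L1 := 9 | P0:I, P1:I, P2:I, P3:M(9) | bus: none
[11] P2: load  L1 | P0:I, P1:I, P2:S(9), P3:O(9) | bus: BusRd
[12] P2: load  L5 | P0:S(40), P1:I, P2:S(40), P3:I | bus: BusRd
[13] P0: load  L0 | P0:S(19), P1:O(19), P2:I, P3:I | bus: BusRd
[14] P2: load  L1 | P0:I, P1:I, P2:S(9), P3:O(9) | bus: none
[15] P2: load  L1 | P0:I, P1:I, P2:S(9), P3:O(9) | bus: none
[16] P0: load  L1 | P0:S(9), P1:I, P2:S(9), P3:O(9) | bus: BusRd
[17] P2: store L4 := 25 | P0:I, P1:I, P2:M(25), P3:I | bus: BusRdX
[18] P0: store L1 := 24 | P0:M(24), P1:I, P2:I, P3:I | bus: BusUpgr,Flush

invalidations = 1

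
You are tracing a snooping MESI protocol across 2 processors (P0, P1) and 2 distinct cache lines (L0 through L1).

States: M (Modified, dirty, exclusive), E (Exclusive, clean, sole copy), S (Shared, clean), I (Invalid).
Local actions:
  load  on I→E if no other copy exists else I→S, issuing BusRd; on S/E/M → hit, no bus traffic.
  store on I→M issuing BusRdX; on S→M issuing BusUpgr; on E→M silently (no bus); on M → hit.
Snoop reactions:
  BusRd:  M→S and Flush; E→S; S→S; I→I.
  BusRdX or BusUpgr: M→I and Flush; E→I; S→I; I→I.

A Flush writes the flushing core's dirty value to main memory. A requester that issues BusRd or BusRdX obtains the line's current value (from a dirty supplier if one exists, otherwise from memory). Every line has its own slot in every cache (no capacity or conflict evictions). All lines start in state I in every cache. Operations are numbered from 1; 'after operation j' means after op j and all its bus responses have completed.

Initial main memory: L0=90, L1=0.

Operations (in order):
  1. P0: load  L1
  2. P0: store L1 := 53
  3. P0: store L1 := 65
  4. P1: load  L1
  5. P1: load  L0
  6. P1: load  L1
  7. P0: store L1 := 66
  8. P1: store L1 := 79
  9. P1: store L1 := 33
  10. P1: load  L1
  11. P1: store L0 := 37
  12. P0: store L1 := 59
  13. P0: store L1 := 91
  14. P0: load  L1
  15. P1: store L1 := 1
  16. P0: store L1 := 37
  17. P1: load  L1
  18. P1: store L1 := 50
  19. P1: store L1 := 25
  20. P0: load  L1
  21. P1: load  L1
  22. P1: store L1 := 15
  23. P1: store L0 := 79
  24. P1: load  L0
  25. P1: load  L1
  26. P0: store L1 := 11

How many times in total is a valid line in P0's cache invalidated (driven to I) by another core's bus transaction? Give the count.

1. P0: load  L1  bus=[BusRd]  L1: P0=E P1=I  mem[L1]=0
2. P0: store L1 := 53  bus=[-]  L1: P0=M P1=I  mem[L1]=0
3. P0: store L1 := 65  bus=[-]  L1: P0=M P1=I  mem[L1]=0
4. P1: load  L1  bus=[BusRd,Flush]  L1: P0=S P1=S  mem[L1]=65
5. P1: load  L0  bus=[BusRd]  L0: P0=I P1=E  mem[L0]=90
6. P1: load  L1  bus=[-]  L1: P0=S P1=S  mem[L1]=65
7. P0: store L1 := 66  bus=[BusUpgr]  L1: P0=M P1=I  mem[L1]=65
8. P1: store L1 := 79  bus=[BusRdX,Flush]  L1: P0=I P1=M  mem[L1]=66
9. P1: store L1 := 33  bus=[-]  L1: P0=I P1=M  mem[L1]=66
10. P1: load  L1  bus=[-]  L1: P0=I P1=M  mem[L1]=66
11. P1: store L0 := 37  bus=[-]  L0: P0=I P1=M  mem[L0]=90
12. P0: store L1 := 59  bus=[BusRdX,Flush]  L1: P0=M P1=I  mem[L1]=33
13. P0: store L1 := 91  bus=[-]  L1: P0=M P1=I  mem[L1]=33
14. P0: load  L1  bus=[-]  L1: P0=M P1=I  mem[L1]=33
15. P1: store L1 := 1  bus=[BusRdX,Flush]  L1: P0=I P1=M  mem[L1]=91
16. P0: store L1 := 37  bus=[BusRdX,Flush]  L1: P0=M P1=I  mem[L1]=1
17. P1: load  L1  bus=[BusRd,Flush]  L1: P0=S P1=S  mem[L1]=37
18. P1: store L1 := 50  bus=[BusUpgr]  L1: P0=I P1=M  mem[L1]=37
19. P1: store L1 := 25  bus=[-]  L1: P0=I P1=M  mem[L1]=37
20. P0: load  L1  bus=[BusRd,Flush]  L1: P0=S P1=S  mem[L1]=25
21. P1: load  L1  bus=[-]  L1: P0=S P1=S  mem[L1]=25
22. P1: store L1 := 15  bus=[BusUpgr]  L1: P0=I P1=M  mem[L1]=25
23. P1: store L0 := 79  bus=[-]  L0: P0=I P1=M  mem[L0]=90
24. P1: load  L0  bus=[-]  L0: P0=I P1=M  mem[L0]=90
25. P1: load  L1  bus=[-]  L1: P0=I P1=M  mem[L1]=25
26. P0: store L1 := 11  bus=[BusRdX,Flush]  L1: P0=M P1=I  mem[L1]=15

invalidations = 4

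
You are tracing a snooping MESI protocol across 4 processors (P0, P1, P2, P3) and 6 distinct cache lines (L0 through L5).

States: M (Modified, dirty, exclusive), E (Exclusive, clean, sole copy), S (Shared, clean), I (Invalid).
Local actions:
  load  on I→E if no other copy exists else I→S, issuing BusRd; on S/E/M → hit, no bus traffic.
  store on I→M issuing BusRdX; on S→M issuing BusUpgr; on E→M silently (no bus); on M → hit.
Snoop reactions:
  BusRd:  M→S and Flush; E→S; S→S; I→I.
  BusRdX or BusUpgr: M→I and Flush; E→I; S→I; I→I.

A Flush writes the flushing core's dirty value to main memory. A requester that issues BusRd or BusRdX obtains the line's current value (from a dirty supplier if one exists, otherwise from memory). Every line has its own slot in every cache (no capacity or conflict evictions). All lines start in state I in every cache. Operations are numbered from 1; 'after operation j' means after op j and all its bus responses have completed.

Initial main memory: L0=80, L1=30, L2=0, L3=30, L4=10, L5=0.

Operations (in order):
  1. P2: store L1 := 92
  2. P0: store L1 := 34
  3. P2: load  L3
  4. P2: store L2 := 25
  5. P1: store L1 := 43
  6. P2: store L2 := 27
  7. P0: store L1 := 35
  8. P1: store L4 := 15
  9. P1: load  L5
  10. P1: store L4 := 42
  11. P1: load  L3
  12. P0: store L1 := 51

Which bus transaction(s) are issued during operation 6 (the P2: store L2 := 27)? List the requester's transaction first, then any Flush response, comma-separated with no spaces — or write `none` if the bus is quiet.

[1] P2: store L1 := 92 | P0:I, P1:I, P2:M(92), P3:I | bus: BusRdX
[2] P0: store L1 := 34 | P0:M(34), P1:I, P2:I, P3:I | bus: BusRdX,Flush
[3] P2: load  L3 | P0:I, P1:I, P2:E(30), P3:I | bus: BusRd
[4] P2: store L2 := 25 | P0:I, P1:I, P2:M(25), P3:I | bus: BusRdX
[5] P1: store L1 := 43 | P0:I, P1:M(43), P2:I, P3:I | bus: BusRdX,Flush
[6] P2: store L2 := 27 | P0:I, P1:I, P2:M(27), P3:I | bus: none
[7] P0: store L1 := 35 | P0:M(35), P1:I, P2:I, P3:I | bus: BusRdX,Flush
[8] P1: store L4 := 15 | P0:I, P1:M(15), P2:I, P3:I | bus: BusRdX
[9] P1: load  L5 | P0:I, P1:E(0), P2:I, P3:I | bus: BusRd
[10] P1: store L4 := 42 | P0:I, P1:M(42), P2:I, P3:I | bus: none
[11] P1: load  L3 | P0:I, P1:S(30), P2:S(30), P3:I | bus: BusRd
[12] P0: store L1 := 51 | P0:M(51), P1:I, P2:I, P3:I | bus: none

bus = none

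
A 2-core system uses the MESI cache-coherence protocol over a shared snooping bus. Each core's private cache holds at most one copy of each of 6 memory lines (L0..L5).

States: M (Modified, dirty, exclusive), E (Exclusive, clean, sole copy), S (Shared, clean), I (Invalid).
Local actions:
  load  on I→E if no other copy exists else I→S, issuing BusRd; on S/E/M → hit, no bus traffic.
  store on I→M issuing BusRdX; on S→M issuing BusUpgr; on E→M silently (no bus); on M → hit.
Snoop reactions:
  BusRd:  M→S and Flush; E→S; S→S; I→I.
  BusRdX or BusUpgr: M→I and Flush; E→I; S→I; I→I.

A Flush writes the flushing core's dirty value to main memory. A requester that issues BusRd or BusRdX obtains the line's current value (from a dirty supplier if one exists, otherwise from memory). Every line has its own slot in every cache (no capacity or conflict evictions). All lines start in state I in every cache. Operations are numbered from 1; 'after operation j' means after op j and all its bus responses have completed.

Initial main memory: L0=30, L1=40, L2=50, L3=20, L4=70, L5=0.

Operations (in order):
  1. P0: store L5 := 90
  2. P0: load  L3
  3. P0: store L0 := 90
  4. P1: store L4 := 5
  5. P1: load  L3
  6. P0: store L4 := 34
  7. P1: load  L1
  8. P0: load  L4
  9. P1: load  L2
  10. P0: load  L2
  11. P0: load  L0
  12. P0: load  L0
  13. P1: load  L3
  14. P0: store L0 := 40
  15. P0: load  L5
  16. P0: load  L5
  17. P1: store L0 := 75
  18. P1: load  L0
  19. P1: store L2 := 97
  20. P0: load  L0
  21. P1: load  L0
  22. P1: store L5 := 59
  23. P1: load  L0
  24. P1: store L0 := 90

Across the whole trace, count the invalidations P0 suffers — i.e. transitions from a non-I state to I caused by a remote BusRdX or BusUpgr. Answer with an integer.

  op1 P0: store L5 := 90 → M/I on L5; bus BusRdX; mem=0
  op2 P0: load  L3 → E/I on L3; bus BusRd; mem=20
  op3 P0: store L0 := 90 → M/I on L0; bus BusRdX; mem=30
  op4 P1: store L4 := 5 → I/M on L4; bus BusRdX; mem=70
  op5 P1: load  L3 → S/S on L3; bus BusRd; mem=20
  op6 P0: store L4 := 34 → M/I on L4; bus BusRdX Flush; mem=5
  op7 P1: load  L1 → I/E on L1; bus BusRd; mem=40
  op8 P0: load  L4 → M/I on L4; bus (none); mem=5
  op9 P1: load  L2 → I/E on L2; bus BusRd; mem=50
  op10 P0: load  L2 → S/S on L2; bus BusRd; mem=50
  op11 P0: load  L0 → M/I on L0; bus (none); mem=30
  op12 P0: load  L0 → M/I on L0; bus (none); mem=30
  op13 P1: load  L3 → S/S on L3; bus (none); mem=20
  op14 P0: store L0 := 40 → M/I on L0; bus (none); mem=30
  op15 P0: load  L5 → M/I on L5; bus (none); mem=0
  op16 P0: load  L5 → M/I on L5; bus (none); mem=0
  op17 P1: store L0 := 75 → I/M on L0; bus BusRdX Flush; mem=40
  op18 P1: load  L0 → I/M on L0; bus (none); mem=40
  op19 P1: store L2 := 97 → I/M on L2; bus BusUpgr; mem=50
  op20 P0: load  L0 → S/S on L0; bus BusRd Flush; mem=75
  op21 P1: load  L0 → S/S on L0; bus (none); mem=75
  op22 P1: store L5 := 59 → I/M on L5; bus BusRdX Flush; mem=90
  op23 P1: load  L0 → S/S on L0; bus (none); mem=75
  op24 P1: store L0 := 90 → I/M on L0; bus BusUpgr; mem=75

invalidations = 4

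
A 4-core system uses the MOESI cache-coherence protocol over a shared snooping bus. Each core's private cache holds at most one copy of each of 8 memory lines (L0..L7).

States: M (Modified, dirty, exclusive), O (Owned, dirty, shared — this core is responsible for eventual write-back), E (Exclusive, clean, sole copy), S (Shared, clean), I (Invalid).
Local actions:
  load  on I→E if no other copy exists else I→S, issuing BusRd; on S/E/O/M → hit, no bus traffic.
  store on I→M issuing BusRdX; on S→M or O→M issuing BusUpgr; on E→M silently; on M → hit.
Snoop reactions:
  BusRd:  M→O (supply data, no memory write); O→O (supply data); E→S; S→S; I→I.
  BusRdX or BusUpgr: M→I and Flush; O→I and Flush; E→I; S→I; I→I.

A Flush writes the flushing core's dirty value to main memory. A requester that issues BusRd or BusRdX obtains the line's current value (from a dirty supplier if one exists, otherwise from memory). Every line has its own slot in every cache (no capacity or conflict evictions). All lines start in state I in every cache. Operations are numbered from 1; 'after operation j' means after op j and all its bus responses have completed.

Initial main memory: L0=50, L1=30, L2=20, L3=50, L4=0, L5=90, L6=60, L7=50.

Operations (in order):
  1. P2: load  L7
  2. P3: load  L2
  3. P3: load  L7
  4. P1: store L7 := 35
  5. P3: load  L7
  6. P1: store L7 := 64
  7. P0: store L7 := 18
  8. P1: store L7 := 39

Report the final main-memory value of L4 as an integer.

  op1 P2: load  L7 → I/I/E/I on L7; bus BusRd; mem=50
  op2 P3: load  L2 → I/I/I/E on L2; bus BusRd; mem=20
  op3 P3: load  L7 → I/I/S/S on L7; bus BusRd; mem=50
  op4 P1: store L7 := 35 → I/M/I/I on L7; bus BusRdX; mem=50
  op5 P3: load  L7 → I/O/I/S on L7; bus BusRd; mem=50
  op6 P1: store L7 := 64 → I/M/I/I on L7; bus BusUpgr; mem=50
  op7 P0: store L7 := 18 → M/I/I/I on L7; bus BusRdX Flush; mem=64
  op8 P1: store L7 := 39 → I/M/I/I on L7; bus BusRdX Flush; mem=18

memory[L4] = 0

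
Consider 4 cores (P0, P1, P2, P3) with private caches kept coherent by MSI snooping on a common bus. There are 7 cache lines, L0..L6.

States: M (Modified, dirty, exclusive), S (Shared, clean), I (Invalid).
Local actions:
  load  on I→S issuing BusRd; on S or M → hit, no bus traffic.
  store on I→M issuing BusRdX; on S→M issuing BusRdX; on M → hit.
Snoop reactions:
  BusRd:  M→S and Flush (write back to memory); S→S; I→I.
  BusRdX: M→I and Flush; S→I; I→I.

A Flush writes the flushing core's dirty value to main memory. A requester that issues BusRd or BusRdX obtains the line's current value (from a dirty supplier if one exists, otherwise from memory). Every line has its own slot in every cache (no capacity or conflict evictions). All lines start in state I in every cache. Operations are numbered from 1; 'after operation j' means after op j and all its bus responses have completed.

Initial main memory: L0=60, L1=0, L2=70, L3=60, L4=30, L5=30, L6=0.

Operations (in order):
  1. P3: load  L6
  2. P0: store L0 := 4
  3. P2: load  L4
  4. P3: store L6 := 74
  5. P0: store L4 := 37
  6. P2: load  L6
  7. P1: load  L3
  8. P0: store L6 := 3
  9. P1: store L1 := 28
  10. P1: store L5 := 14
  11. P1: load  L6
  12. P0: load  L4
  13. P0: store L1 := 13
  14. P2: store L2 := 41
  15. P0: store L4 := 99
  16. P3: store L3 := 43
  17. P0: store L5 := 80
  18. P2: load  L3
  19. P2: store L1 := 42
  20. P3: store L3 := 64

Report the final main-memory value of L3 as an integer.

step 1: P3: load  L6  ⟶  IIIS  (L6)  txn=BusRd  M[L6]=0
step 2: P0: store L0 := 4  ⟶  MIII  (L0)  txn=BusRdX  M[L0]=60
step 3: P2: load  L4  ⟶  IISI  (L4)  txn=BusRd  M[L4]=30
step 4: P3: store L6 := 74  ⟶  IIIM  (L6)  txn=BusRdX  M[L6]=0
step 5: P0: store L4 := 37  ⟶  MIII  (L4)  txn=BusRdX  M[L4]=30
step 6: P2: load  L6  ⟶  IISS  (L6)  txn=BusRd+Flush  M[L6]=74
step 7: P1: load  L3  ⟶  ISII  (L3)  txn=BusRd  M[L3]=60
step 8: P0: store L6 := 3  ⟶  MIII  (L6)  txn=BusRdX  M[L6]=74
step 9: P1: store L1 := 28  ⟶  IMII  (L1)  txn=BusRdX  M[L1]=0
step 10: P1: store L5 := 14  ⟶  IMII  (L5)  txn=BusRdX  M[L5]=30
step 11: P1: load  L6  ⟶  SSII  (L6)  txn=BusRd+Flush  M[L6]=3
step 12: P0: load  L4  ⟶  MIII  (L4)  txn=∅  M[L4]=30
step 13: P0: store L1 := 13  ⟶  MIII  (L1)  txn=BusRdX+Flush  M[L1]=28
step 14: P2: store L2 := 41  ⟶  IIMI  (L2)  txn=BusRdX  M[L2]=70
step 15: P0: store L4 := 99  ⟶  MIII  (L4)  txn=∅  M[L4]=30
step 16: P3: store L3 := 43  ⟶  IIIM  (L3)  txn=BusRdX  M[L3]=60
step 17: P0: store L5 := 80  ⟶  MIII  (L5)  txn=BusRdX+Flush  M[L5]=14
step 18: P2: load  L3  ⟶  IISS  (L3)  txn=BusRd+Flush  M[L3]=43
step 19: P2: store L1 := 42  ⟶  IIMI  (L1)  txn=BusRdX+Flush  M[L1]=13
step 20: P3: store L3 := 64  ⟶  IIIM  (L3)  txn=BusRdX  M[L3]=43

memory[L3] = 43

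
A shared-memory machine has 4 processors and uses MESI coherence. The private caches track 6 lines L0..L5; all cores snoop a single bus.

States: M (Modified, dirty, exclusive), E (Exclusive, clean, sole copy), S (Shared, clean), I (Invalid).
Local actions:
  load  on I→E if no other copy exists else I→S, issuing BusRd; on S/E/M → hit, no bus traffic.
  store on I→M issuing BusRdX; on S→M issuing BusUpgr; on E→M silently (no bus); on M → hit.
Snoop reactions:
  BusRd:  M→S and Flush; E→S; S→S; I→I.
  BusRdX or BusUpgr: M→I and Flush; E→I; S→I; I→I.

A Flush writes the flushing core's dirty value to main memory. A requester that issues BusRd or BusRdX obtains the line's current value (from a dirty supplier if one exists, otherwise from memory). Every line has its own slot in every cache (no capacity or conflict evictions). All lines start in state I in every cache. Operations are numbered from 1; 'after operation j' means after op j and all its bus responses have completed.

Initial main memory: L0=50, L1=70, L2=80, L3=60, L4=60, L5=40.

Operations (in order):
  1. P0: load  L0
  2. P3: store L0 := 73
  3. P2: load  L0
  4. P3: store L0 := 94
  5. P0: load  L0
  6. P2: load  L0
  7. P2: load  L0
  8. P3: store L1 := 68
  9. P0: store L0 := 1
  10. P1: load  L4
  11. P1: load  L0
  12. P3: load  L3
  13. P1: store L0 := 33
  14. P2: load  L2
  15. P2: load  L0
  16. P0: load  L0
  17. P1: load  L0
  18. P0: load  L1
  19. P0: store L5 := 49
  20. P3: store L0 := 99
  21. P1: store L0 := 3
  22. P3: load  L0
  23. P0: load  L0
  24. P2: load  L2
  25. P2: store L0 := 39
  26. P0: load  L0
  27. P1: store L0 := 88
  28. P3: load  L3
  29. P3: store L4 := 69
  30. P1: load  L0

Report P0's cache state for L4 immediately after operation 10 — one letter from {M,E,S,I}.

[1] P0: load  L0 | P0:E(50), P1:I, P2:I, P3:I | bus: BusRd
[2] P3: store L0 := 73 | P0:I, P1:I, P2:I, P3:M(73) | bus: BusRdX
[3] P2: load  L0 | P0:I, P1:I, P2:S(73), P3:S(73) | bus: BusRd,Flush
[4] P3: store L0 := 94 | P0:I, P1:I, P2:I, P3:M(94) | bus: BusUpgr
[5] P0: load  L0 | P0:S(94), P1:I, P2:I, P3:S(94) | bus: BusRd,Flush
[6] P2: load  L0 | P0:S(94), P1:I, P2:S(94), P3:S(94) | bus: BusRd
[7] P2: load  L0 | P0:S(94), P1:I, P2:S(94), P3:S(94) | bus: none
[8] P3: store L1 := 68 | P0:I, P1:I, P2:I, P3:M(68) | bus: BusRdX
[9] P0: store L0 := 1 | P0:M(1), P1:I, P2:I, P3:I | bus: BusUpgr
[10] P1: load  L4 | P0:I, P1:E(60), P2:I, P3:I | bus: BusRd
[11] P1: load  L0 | P0:S(1), P1:S(1), P2:I, P3:I | bus: BusRd,Flush
[12] P3: load  L3 | P0:I, P1:I, P2:I, P3:E(60) | bus: BusRd
[13] P1: store L0 := 33 | P0:I, P1:M(33), P2:I, P3:I | bus: BusUpgr
[14] P2: load  L2 | P0:I, P1:I, P2:E(80), P3:I | bus: BusRd
[15] P2: load  L0 | P0:I, P1:S(33), P2:S(33), P3:I | bus: BusRd,Flush
[16] P0: load  L0 | P0:S(33), P1:S(33), P2:S(33), P3:I | bus: BusRd
[17] P1: load  L0 | P0:S(33), P1:S(33), P2:S(33), P3:I | bus: none
[18] P0: load  L1 | P0:S(68), P1:I, P2:I, P3:S(68) | bus: BusRd,Flush
[19] P0: store L5 := 49 | P0:M(49), P1:I, P2:I, P3:I | bus: BusRdX
[20] P3: store L0 := 99 | P0:I, P1:I, P2:I, P3:M(99) | bus: BusRdX
[21] P1: store L0 := 3 | P0:I, P1:M(3), P2:I, P3:I | bus: BusRdX,Flush
[22] P3: load  L0 | P0:I, P1:S(3), P2:I, P3:S(3) | bus: BusRd,Flush
[23] P0: load  L0 | P0:S(3), P1:S(3), P2:I, P3:S(3) | bus: BusRd
[24] P2: load  L2 | P0:I, P1:I, P2:E(80), P3:I | bus: none
[25] P2: store L0 := 39 | P0:I, P1:I, P2:M(39), P3:I | bus: BusRdX
[26] P0: load  L0 | P0:S(39), P1:I, P2:S(39), P3:I | bus: BusRd,Flush
[27] P1: store L0 := 88 | P0:I, P1:M(88), P2:I, P3:I | bus: BusRdX
[28] P3: load  L3 | P0:I, P1:I, P2:I, P3:E(60) | bus: none
[29] P3: store L4 := 69 | P0:I, P1:I, P2:I, P3:M(69) | bus: BusRdX
[30] P1: load  L0 | P0:I, P1:M(88), P2:I, P3:I | bus: none

state = I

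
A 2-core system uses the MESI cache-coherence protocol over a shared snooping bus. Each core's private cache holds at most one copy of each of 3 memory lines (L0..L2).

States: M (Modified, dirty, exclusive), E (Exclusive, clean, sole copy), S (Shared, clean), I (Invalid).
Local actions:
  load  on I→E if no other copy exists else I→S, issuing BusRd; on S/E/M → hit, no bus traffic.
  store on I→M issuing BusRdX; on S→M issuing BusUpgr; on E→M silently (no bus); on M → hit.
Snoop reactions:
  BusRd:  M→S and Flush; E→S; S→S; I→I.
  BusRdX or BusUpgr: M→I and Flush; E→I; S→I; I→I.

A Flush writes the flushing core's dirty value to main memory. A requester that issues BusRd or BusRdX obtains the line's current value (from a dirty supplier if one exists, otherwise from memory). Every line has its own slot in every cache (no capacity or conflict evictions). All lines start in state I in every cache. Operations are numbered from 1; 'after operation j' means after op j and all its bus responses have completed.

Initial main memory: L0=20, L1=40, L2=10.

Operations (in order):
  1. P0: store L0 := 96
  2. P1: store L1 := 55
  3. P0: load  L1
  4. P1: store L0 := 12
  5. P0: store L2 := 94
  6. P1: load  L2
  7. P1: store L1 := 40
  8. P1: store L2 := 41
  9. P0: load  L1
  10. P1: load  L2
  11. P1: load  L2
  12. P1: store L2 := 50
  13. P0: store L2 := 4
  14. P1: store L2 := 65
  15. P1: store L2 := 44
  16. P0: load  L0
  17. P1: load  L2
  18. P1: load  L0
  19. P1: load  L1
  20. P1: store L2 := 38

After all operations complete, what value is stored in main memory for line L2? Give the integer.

memory[L2] = 4

1. P0: store L0 := 96  bus=[BusRdX]  L0: P0=M P1=I  mem[L0]=20
2. P1: store L1 := 55  bus=[BusRdX]  L1: P0=I P1=M  mem[L1]=40
3. P0: load  L1  bus=[BusRd,Flush]  L1: P0=S P1=S  mem[L1]=55
4. P1: store L0 := 12  bus=[BusRdX,Flush]  L0: P0=I P1=M  mem[L0]=96
5. P0: store L2 := 94  bus=[BusRdX]  L2: P0=M P1=I  mem[L2]=10
6. P1: load  L2  bus=[BusRd,Flush]  L2: P0=S P1=S  mem[L2]=94
7. P1: store L1 := 40  bus=[BusUpgr]  L1: P0=I P1=M  mem[L1]=55
8. P1: store L2 := 41  bus=[BusUpgr]  L2: P0=I P1=M  mem[L2]=94
9. P0: load  L1  bus=[BusRd,Flush]  L1: P0=S P1=S  mem[L1]=40
10. P1: load  L2  bus=[-]  L2: P0=I P1=M  mem[L2]=94
11. P1: load  L2  bus=[-]  L2: P0=I P1=M  mem[L2]=94
12. P1: store L2 := 50  bus=[-]  L2: P0=I P1=M  mem[L2]=94
13. P0: store L2 := 4  bus=[BusRdX,Flush]  L2: P0=M P1=I  mem[L2]=50
14. P1: store L2 := 65  bus=[BusRdX,Flush]  L2: P0=I P1=M  mem[L2]=4
15. P1: store L2 := 44  bus=[-]  L2: P0=I P1=M  mem[L2]=4
16. P0: load  L0  bus=[BusRd,Flush]  L0: P0=S P1=S  mem[L0]=12
17. P1: load  L2  bus=[-]  L2: P0=I P1=M  mem[L2]=4
18. P1: load  L0  bus=[-]  L0: P0=S P1=S  mem[L0]=12
19. P1: load  L1  bus=[-]  L1: P0=S P1=S  mem[L1]=40
20. P1: store L2 := 38  bus=[-]  L2: P0=I P1=M  mem[L2]=4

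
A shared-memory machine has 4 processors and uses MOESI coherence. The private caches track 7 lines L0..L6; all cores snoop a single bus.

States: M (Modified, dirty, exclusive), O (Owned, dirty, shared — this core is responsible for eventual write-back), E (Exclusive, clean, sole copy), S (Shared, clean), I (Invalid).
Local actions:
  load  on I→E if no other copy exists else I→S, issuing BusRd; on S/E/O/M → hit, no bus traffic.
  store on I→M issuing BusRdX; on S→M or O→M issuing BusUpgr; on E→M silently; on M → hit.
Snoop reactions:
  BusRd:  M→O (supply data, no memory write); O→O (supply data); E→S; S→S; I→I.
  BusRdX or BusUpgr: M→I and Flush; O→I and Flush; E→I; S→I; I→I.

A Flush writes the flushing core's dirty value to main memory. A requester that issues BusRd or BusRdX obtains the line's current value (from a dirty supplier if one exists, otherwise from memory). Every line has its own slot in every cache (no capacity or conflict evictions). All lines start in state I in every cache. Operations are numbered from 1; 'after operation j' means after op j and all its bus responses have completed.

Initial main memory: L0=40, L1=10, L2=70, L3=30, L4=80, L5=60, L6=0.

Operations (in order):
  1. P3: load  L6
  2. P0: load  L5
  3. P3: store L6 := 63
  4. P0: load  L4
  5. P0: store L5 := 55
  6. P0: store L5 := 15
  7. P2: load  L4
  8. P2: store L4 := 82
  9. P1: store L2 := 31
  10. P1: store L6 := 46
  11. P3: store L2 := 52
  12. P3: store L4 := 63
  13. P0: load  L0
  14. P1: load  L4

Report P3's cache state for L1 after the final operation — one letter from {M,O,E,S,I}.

state = I

[1] P3: load  L6 | P0:I, P1:I, P2:I, P3:E(0) | bus: BusRd
[2] P0: load  L5 | P0:E(60), P1:I, P2:I, P3:I | bus: BusRd
[3] P3: store L6 := 63 | P0:I, P1:I, P2:I, P3:M(63) | bus: none
[4] P0: load  L4 | P0:E(80), P1:I, P2:I, P3:I | bus: BusRd
[5] P0: store L5 := 55 | P0:M(55), P1:I, P2:I, P3:I | bus: none
[6] P0: store L5 := 15 | P0:M(15), P1:I, P2:I, P3:I | bus: none
[7] P2: load  L4 | P0:S(80), P1:I, P2:S(80), P3:I | bus: BusRd
[8] P2: store L4 := 82 | P0:I, P1:I, P2:M(82), P3:I | bus: BusUpgr
[9] P1: store L2 := 31 | P0:I, P1:M(31), P2:I, P3:I | bus: BusRdX
[10] P1: store L6 := 46 | P0:I, P1:M(46), P2:I, P3:I | bus: BusRdX,Flush
[11] P3: store L2 := 52 | P0:I, P1:I, P2:I, P3:M(52) | bus: BusRdX,Flush
[12] P3: store L4 := 63 | P0:I, P1:I, P2:I, P3:M(63) | bus: BusRdX,Flush
[13] P0: load  L0 | P0:E(40), P1:I, P2:I, P3:I | bus: BusRd
[14] P1: load  L4 | P0:I, P1:S(63), P2:I, P3:O(63) | bus: BusRd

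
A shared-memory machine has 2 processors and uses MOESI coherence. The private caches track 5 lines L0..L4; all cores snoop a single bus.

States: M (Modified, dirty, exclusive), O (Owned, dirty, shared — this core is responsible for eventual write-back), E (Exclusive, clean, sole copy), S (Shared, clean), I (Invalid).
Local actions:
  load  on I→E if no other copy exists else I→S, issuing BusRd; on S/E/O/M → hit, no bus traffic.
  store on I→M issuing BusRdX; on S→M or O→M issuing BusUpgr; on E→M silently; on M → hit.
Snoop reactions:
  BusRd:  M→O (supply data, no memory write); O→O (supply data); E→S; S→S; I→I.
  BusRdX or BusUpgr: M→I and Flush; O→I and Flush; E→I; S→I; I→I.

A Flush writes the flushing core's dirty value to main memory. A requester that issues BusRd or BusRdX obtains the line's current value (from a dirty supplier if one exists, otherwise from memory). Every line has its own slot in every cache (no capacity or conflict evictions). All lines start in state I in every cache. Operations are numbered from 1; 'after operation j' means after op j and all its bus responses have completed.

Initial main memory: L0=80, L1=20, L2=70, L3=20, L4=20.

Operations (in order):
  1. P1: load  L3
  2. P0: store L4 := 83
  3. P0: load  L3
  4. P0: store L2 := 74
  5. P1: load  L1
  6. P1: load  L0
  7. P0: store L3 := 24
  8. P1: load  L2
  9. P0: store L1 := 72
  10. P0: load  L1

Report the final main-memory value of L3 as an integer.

memory[L3] = 20

[1] P1: load  L3 | P0:I, P1:E(20) | bus: BusRd
[2] P0: store L4 := 83 | P0:M(83), P1:I | bus: BusRdX
[3] P0: load  L3 | P0:S(20), P1:S(20) | bus: BusRd
[4] P0: store L2 := 74 | P0:M(74), P1:I | bus: BusRdX
[5] P1: load  L1 | P0:I, P1:E(20) | bus: BusRd
[6] P1: load  L0 | P0:I, P1:E(80) | bus: BusRd
[7] P0: store L3 := 24 | P0:M(24), P1:I | bus: BusUpgr
[8] P1: load  L2 | P0:O(74), P1:S(74) | bus: BusRd
[9] P0: store L1 := 72 | P0:M(72), P1:I | bus: BusRdX
[10] P0: load  L1 | P0:M(72), P1:I | bus: none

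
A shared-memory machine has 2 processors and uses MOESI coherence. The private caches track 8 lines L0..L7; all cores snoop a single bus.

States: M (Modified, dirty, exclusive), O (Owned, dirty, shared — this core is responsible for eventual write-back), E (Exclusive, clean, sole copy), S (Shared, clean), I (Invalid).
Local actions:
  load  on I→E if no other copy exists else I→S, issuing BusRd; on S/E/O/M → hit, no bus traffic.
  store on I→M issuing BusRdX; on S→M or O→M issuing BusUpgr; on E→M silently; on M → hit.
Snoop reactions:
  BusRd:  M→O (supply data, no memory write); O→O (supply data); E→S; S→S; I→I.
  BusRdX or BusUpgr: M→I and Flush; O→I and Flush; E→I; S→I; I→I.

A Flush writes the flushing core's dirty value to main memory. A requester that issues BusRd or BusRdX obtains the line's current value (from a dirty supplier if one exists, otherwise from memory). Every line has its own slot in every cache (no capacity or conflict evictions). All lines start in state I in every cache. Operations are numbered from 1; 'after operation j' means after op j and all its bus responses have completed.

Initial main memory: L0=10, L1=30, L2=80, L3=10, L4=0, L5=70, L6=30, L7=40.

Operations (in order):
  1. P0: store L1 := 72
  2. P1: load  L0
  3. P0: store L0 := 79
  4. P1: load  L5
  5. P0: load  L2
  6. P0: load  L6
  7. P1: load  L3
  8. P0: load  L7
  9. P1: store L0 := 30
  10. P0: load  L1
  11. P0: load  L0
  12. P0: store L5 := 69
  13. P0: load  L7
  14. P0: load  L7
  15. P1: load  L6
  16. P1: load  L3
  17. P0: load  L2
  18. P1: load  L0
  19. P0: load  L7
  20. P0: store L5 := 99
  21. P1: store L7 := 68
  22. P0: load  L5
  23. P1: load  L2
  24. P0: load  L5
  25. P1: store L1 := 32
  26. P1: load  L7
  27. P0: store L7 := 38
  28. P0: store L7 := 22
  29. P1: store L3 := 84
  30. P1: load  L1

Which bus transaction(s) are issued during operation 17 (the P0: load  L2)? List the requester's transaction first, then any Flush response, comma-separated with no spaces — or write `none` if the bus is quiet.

bus = none

step 1: P0: store L1 := 72  ⟶  MI  (L1)  txn=BusRdX  M[L1]=30
step 2: P1: load  L0  ⟶  IE  (L0)  txn=BusRd  M[L0]=10
step 3: P0: store L0 := 79  ⟶  MI  (L0)  txn=BusRdX  M[L0]=10
step 4: P1: load  L5  ⟶  IE  (L5)  txn=BusRd  M[L5]=70
step 5: P0: load  L2  ⟶  EI  (L2)  txn=BusRd  M[L2]=80
step 6: P0: load  L6  ⟶  EI  (L6)  txn=BusRd  M[L6]=30
step 7: P1: load  L3  ⟶  IE  (L3)  txn=BusRd  M[L3]=10
step 8: P0: load  L7  ⟶  EI  (L7)  txn=BusRd  M[L7]=40
step 9: P1: store L0 := 30  ⟶  IM  (L0)  txn=BusRdX+Flush  M[L0]=79
step 10: P0: load  L1  ⟶  MI  (L1)  txn=∅  M[L1]=30
step 11: P0: load  L0  ⟶  SO  (L0)  txn=BusRd  M[L0]=79
step 12: P0: store L5 := 69  ⟶  MI  (L5)  txn=BusRdX  M[L5]=70
step 13: P0: load  L7  ⟶  EI  (L7)  txn=∅  M[L7]=40
step 14: P0: load  L7  ⟶  EI  (L7)  txn=∅  M[L7]=40
step 15: P1: load  L6  ⟶  SS  (L6)  txn=BusRd  M[L6]=30
step 16: P1: load  L3  ⟶  IE  (L3)  txn=∅  M[L3]=10
step 17: P0: load  L2  ⟶  EI  (L2)  txn=∅  M[L2]=80
step 18: P1: load  L0  ⟶  SO  (L0)  txn=∅  M[L0]=79
step 19: P0: load  L7  ⟶  EI  (L7)  txn=∅  M[L7]=40
step 20: P0: store L5 := 99  ⟶  MI  (L5)  txn=∅  M[L5]=70
step 21: P1: store L7 := 68  ⟶  IM  (L7)  txn=BusRdX  M[L7]=40
step 22: P0: load  L5  ⟶  MI  (L5)  txn=∅  M[L5]=70
step 23: P1: load  L2  ⟶  SS  (L2)  txn=BusRd  M[L2]=80
step 24: P0: load  L5  ⟶  MI  (L5)  txn=∅  M[L5]=70
step 25: P1: store L1 := 32  ⟶  IM  (L1)  txn=BusRdX+Flush  M[L1]=72
step 26: P1: load  L7  ⟶  IM  (L7)  txn=∅  M[L7]=40
step 27: P0: store L7 := 38  ⟶  MI  (L7)  txn=BusRdX+Flush  M[L7]=68
step 28: P0: store L7 := 22  ⟶  MI  (L7)  txn=∅  M[L7]=68
step 29: P1: store L3 := 84  ⟶  IM  (L3)  txn=∅  M[L3]=10
step 30: P1: load  L1  ⟶  IM  (L1)  txn=∅  M[L1]=72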